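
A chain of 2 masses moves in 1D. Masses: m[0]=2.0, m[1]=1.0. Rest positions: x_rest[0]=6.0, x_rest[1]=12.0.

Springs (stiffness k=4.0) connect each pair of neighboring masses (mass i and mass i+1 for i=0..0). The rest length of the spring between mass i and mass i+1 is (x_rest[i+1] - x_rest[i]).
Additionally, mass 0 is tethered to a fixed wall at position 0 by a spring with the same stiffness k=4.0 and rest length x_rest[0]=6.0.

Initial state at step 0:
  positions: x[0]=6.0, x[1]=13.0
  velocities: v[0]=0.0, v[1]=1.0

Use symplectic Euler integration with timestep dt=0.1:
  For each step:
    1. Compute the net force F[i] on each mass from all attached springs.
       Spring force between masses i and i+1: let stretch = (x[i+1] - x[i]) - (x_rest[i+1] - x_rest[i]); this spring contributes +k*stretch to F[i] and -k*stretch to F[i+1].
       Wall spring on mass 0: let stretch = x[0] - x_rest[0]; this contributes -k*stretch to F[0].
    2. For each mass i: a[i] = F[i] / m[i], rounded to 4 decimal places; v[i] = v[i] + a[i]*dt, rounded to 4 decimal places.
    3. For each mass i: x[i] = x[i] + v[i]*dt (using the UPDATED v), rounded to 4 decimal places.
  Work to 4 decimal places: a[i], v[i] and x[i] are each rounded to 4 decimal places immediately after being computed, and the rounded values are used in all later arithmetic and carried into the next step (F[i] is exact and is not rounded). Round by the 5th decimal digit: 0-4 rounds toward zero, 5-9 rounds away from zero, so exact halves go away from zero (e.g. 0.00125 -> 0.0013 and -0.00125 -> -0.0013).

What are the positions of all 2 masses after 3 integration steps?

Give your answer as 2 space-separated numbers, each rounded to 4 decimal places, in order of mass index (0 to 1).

Answer: 6.1200 13.0561

Derivation:
Step 0: x=[6.0000 13.0000] v=[0.0000 1.0000]
Step 1: x=[6.0200 13.0600] v=[0.2000 0.6000]
Step 2: x=[6.0604 13.0784] v=[0.4040 0.1840]
Step 3: x=[6.1200 13.0561] v=[0.5955 -0.2232]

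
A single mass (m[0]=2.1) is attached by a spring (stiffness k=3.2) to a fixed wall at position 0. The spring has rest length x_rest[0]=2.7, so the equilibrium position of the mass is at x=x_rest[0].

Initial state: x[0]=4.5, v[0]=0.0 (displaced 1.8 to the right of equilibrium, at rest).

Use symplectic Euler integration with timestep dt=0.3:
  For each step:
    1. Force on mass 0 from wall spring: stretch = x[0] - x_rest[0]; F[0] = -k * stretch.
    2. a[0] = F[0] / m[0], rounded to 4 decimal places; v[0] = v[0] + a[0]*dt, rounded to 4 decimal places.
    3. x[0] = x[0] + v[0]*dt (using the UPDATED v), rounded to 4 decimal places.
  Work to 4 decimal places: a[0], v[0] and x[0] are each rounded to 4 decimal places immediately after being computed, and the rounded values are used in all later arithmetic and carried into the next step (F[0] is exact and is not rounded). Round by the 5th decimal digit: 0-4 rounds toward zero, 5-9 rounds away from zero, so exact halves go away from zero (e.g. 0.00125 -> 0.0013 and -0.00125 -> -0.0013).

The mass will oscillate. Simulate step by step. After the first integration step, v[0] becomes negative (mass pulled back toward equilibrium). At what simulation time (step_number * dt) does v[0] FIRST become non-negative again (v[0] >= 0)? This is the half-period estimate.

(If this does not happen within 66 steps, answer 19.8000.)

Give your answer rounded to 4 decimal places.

Step 0: x=[4.5000] v=[0.0000]
Step 1: x=[4.2531] v=[-0.8229]
Step 2: x=[3.7932] v=[-1.5329]
Step 3: x=[3.1834] v=[-2.0326]
Step 4: x=[2.5073] v=[-2.2536]
Step 5: x=[1.8577] v=[-2.1655]
Step 6: x=[1.3236] v=[-1.7805]
Step 7: x=[0.9782] v=[-1.1513]
Step 8: x=[0.8689] v=[-0.3642]
Step 9: x=[1.0108] v=[0.4729]
First v>=0 after going negative at step 9, time=2.7000

Answer: 2.7000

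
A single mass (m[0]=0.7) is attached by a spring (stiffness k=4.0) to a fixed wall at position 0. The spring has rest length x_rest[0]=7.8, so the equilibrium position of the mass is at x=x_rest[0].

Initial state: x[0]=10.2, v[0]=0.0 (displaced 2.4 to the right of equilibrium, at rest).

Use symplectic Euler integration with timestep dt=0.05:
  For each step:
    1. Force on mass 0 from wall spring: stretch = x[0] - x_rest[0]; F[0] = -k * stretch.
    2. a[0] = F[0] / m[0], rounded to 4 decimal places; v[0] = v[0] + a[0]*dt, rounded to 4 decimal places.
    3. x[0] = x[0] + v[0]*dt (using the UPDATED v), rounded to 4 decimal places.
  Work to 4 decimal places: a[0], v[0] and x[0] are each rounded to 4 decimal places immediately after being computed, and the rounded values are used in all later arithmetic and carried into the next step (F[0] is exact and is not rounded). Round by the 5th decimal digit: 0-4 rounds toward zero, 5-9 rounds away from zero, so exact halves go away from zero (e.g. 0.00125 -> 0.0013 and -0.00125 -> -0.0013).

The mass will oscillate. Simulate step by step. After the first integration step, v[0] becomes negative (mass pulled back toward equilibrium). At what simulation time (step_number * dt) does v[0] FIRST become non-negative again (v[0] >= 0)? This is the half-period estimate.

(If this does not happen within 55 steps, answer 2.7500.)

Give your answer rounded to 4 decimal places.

Step 0: x=[10.2000] v=[0.0000]
Step 1: x=[10.1657] v=[-0.6857]
Step 2: x=[10.0976] v=[-1.3616]
Step 3: x=[9.9967] v=[-2.0181]
Step 4: x=[9.8644] v=[-2.6457]
Step 5: x=[9.7026] v=[-3.2355]
Step 6: x=[9.5136] v=[-3.7791]
Step 7: x=[9.3002] v=[-4.2687]
Step 8: x=[9.0653] v=[-4.6973]
Step 9: x=[8.8124] v=[-5.0588]
Step 10: x=[8.5450] v=[-5.3481]
Step 11: x=[8.2670] v=[-5.5610]
Step 12: x=[7.9823] v=[-5.6944]
Step 13: x=[7.6950] v=[-5.7465]
Step 14: x=[7.4092] v=[-5.7165]
Step 15: x=[7.1290] v=[-5.6048]
Step 16: x=[6.8583] v=[-5.4131]
Step 17: x=[6.6011] v=[-5.1440]
Step 18: x=[6.3610] v=[-4.8015]
Step 19: x=[6.1415] v=[-4.3904]
Step 20: x=[5.9457] v=[-3.9165]
Step 21: x=[5.7764] v=[-3.3867]
Step 22: x=[5.6360] v=[-2.8085]
Step 23: x=[5.5265] v=[-2.1902]
Step 24: x=[5.4495] v=[-1.5406]
Step 25: x=[5.4061] v=[-0.8690]
Step 26: x=[5.3969] v=[-0.1850]
Step 27: x=[5.4220] v=[0.5016]
First v>=0 after going negative at step 27, time=1.3500

Answer: 1.3500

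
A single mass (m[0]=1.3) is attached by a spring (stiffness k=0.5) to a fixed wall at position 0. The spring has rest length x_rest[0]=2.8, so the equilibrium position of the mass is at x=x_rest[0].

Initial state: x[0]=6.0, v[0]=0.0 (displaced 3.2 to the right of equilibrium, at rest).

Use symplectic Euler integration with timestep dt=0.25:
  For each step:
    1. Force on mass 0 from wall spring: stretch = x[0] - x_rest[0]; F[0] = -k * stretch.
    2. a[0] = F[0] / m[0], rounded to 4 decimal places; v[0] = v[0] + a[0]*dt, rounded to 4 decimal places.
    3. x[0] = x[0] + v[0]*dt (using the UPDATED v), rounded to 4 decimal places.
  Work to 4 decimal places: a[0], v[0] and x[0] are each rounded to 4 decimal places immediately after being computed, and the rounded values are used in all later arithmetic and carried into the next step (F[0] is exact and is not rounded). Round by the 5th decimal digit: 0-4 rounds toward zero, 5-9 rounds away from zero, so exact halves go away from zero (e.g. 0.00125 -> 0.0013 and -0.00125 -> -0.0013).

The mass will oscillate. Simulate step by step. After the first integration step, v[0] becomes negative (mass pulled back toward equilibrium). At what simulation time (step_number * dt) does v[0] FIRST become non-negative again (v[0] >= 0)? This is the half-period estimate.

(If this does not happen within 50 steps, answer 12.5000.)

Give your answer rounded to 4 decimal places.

Step 0: x=[6.0000] v=[0.0000]
Step 1: x=[5.9231] v=[-0.3077]
Step 2: x=[5.7711] v=[-0.6080]
Step 3: x=[5.5477] v=[-0.8937]
Step 4: x=[5.2582] v=[-1.1579]
Step 5: x=[4.9096] v=[-1.3943]
Step 6: x=[4.5103] v=[-1.5972]
Step 7: x=[4.0699] v=[-1.7617]
Step 8: x=[3.5990] v=[-1.8838]
Step 9: x=[3.1089] v=[-1.9606]
Step 10: x=[2.6113] v=[-1.9903]
Step 11: x=[2.1183] v=[-1.9722]
Step 12: x=[1.6416] v=[-1.9067]
Step 13: x=[1.1928] v=[-1.7953]
Step 14: x=[0.7826] v=[-1.6408]
Step 15: x=[0.4209] v=[-1.4468]
Step 16: x=[0.1164] v=[-1.2181]
Step 17: x=[-0.1236] v=[-0.9601]
Step 18: x=[-0.2934] v=[-0.6790]
Step 19: x=[-0.3888] v=[-0.3816]
Step 20: x=[-0.4076] v=[-0.0750]
Step 21: x=[-0.3493] v=[0.2334]
First v>=0 after going negative at step 21, time=5.2500

Answer: 5.2500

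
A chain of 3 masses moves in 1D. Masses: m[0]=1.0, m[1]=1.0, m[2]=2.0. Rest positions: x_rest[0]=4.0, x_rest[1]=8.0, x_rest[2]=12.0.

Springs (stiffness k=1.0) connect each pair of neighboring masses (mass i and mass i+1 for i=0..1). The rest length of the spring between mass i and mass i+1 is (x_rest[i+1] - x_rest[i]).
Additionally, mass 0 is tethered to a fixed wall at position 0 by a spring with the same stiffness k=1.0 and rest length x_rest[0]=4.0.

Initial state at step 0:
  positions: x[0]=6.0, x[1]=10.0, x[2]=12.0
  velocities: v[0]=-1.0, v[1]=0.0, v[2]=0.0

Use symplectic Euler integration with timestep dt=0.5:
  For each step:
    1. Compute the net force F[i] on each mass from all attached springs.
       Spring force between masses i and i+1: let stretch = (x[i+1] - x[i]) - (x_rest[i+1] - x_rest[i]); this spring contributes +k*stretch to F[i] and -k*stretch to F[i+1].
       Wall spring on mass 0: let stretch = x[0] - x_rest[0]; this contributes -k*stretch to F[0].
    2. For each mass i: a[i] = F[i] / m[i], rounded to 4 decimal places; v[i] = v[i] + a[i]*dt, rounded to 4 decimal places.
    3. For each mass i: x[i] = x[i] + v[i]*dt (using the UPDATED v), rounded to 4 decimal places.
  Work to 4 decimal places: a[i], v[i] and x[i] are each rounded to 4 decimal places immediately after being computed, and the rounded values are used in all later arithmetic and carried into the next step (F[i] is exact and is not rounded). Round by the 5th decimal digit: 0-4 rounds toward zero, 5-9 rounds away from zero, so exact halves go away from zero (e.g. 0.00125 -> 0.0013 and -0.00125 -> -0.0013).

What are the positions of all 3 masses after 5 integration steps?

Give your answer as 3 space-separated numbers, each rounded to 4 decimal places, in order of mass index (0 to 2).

Step 0: x=[6.0000 10.0000 12.0000] v=[-1.0000 0.0000 0.0000]
Step 1: x=[5.0000 9.5000 12.2500] v=[-2.0000 -1.0000 0.5000]
Step 2: x=[3.8750 8.5625 12.6563] v=[-2.2500 -1.8750 0.8125]
Step 3: x=[2.9531 7.4766 13.0509] v=[-1.8438 -2.1719 0.7891]
Step 4: x=[2.4238 6.6534 13.2487] v=[-1.0586 -1.6465 0.3955]
Step 5: x=[2.3460 6.4216 13.1220] v=[-0.1557 -0.4637 -0.2534]

Answer: 2.3460 6.4216 13.1220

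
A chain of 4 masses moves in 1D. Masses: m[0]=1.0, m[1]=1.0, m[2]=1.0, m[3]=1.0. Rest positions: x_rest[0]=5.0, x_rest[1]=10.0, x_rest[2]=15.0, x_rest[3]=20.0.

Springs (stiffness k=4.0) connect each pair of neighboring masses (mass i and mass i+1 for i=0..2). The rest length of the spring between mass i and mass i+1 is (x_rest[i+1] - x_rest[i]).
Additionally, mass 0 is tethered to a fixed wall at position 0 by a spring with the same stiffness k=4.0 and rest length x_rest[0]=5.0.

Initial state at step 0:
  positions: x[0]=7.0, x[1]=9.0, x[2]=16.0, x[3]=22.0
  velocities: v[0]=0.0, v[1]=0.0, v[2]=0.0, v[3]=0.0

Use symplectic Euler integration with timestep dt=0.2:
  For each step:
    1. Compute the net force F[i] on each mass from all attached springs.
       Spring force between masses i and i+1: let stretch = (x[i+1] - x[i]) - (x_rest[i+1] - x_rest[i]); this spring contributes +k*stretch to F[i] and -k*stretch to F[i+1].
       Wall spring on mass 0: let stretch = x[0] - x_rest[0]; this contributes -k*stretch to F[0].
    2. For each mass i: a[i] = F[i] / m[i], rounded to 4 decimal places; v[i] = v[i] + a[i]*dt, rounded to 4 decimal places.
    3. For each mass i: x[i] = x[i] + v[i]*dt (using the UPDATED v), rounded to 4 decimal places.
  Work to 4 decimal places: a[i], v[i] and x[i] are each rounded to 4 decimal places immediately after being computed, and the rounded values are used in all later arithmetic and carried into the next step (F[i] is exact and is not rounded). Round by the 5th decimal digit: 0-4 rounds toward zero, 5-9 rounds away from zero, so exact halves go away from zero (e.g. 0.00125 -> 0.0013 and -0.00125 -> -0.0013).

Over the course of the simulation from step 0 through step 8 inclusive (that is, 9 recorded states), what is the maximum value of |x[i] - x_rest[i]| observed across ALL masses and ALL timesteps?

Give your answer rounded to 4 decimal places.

Step 0: x=[7.0000 9.0000 16.0000 22.0000] v=[0.0000 0.0000 0.0000 0.0000]
Step 1: x=[6.2000 9.8000 15.8400 21.8400] v=[-4.0000 4.0000 -0.8000 -0.8000]
Step 2: x=[4.9840 10.9904 15.6736 21.5200] v=[-6.0800 5.9520 -0.8320 -1.6000]
Step 3: x=[3.9316 11.9691 15.6933 21.0646] v=[-5.2621 4.8934 0.0986 -2.2771]
Step 4: x=[3.5361 12.2577 15.9766 20.5498] v=[-1.9774 1.4428 1.4163 -2.5741]
Step 5: x=[3.9703 11.7458 16.3965 20.1033] v=[2.1710 -2.5594 2.0997 -2.2327]
Step 6: x=[5.0133 10.7340 16.6654 19.8637] v=[5.2152 -5.0592 1.3446 -1.1981]
Step 7: x=[6.1695 9.7559 16.4970 19.9124] v=[5.7811 -4.8906 -0.8419 0.2433]
Step 8: x=[6.9124 9.2825 15.7965 20.2146] v=[3.7146 -2.3668 -3.5025 1.5110]
Max displacement = 2.2577

Answer: 2.2577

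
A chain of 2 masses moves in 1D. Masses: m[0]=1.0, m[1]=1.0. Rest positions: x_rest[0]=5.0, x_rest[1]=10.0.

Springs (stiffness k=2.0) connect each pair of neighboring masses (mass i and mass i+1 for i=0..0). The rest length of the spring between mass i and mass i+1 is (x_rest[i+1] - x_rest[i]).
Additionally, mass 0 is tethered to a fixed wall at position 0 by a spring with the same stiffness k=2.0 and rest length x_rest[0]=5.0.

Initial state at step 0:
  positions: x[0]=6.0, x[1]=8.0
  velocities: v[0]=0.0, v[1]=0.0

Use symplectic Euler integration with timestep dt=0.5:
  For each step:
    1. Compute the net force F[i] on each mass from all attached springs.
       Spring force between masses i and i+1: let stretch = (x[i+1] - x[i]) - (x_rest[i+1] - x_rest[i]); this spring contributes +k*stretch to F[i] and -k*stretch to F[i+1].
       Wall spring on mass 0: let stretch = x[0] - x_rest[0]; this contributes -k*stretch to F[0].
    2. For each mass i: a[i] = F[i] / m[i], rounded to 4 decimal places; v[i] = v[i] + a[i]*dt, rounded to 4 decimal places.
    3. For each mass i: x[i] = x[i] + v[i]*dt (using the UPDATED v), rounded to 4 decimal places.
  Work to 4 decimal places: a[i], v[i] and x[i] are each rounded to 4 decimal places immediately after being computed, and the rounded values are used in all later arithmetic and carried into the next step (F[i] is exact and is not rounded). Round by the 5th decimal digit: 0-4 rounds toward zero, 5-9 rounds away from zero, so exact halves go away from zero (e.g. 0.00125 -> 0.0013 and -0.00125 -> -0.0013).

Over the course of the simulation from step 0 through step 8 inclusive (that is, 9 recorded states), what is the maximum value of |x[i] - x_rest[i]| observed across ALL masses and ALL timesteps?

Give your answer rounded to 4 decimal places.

Step 0: x=[6.0000 8.0000] v=[0.0000 0.0000]
Step 1: x=[4.0000 9.5000] v=[-4.0000 3.0000]
Step 2: x=[2.7500 10.7500] v=[-2.5000 2.5000]
Step 3: x=[4.1250 10.5000] v=[2.7500 -0.5000]
Step 4: x=[6.6250 9.5625] v=[5.0000 -1.8750]
Step 5: x=[7.2813 9.6563] v=[1.3125 0.1875]
Step 6: x=[5.4844 11.0626] v=[-3.5938 2.8125]
Step 7: x=[3.7344 12.1798] v=[-3.5000 2.2343]
Step 8: x=[4.3399 11.5743] v=[1.2110 -1.2111]
Max displacement = 2.2813

Answer: 2.2813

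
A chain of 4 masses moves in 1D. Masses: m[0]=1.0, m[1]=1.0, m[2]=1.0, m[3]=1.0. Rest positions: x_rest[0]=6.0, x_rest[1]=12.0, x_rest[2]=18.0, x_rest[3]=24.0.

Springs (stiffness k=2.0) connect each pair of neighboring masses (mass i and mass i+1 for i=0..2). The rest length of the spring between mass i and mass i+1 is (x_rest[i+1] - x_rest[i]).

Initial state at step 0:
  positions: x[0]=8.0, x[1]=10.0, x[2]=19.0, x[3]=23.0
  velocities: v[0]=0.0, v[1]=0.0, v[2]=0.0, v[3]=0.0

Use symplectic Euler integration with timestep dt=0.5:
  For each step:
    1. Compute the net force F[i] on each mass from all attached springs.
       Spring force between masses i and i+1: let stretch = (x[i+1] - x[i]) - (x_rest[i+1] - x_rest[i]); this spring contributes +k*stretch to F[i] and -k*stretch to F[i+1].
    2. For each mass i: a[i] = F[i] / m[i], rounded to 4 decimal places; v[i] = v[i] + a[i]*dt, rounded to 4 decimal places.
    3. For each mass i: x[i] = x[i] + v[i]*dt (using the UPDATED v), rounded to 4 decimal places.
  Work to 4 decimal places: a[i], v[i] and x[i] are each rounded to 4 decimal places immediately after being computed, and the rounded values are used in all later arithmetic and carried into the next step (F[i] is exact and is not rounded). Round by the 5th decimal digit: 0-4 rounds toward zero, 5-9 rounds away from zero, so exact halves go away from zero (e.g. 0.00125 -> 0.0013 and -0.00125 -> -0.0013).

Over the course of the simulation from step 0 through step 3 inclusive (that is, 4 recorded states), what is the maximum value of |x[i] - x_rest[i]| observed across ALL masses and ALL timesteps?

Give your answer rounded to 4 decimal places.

Step 0: x=[8.0000 10.0000 19.0000 23.0000] v=[0.0000 0.0000 0.0000 0.0000]
Step 1: x=[6.0000 13.5000 16.5000 24.0000] v=[-4.0000 7.0000 -5.0000 2.0000]
Step 2: x=[4.7500 14.7500 16.2500 24.2500] v=[-2.5000 2.5000 -0.5000 0.5000]
Step 3: x=[5.5000 11.7500 19.2500 23.5000] v=[1.5000 -6.0000 6.0000 -1.5000]
Max displacement = 2.7500

Answer: 2.7500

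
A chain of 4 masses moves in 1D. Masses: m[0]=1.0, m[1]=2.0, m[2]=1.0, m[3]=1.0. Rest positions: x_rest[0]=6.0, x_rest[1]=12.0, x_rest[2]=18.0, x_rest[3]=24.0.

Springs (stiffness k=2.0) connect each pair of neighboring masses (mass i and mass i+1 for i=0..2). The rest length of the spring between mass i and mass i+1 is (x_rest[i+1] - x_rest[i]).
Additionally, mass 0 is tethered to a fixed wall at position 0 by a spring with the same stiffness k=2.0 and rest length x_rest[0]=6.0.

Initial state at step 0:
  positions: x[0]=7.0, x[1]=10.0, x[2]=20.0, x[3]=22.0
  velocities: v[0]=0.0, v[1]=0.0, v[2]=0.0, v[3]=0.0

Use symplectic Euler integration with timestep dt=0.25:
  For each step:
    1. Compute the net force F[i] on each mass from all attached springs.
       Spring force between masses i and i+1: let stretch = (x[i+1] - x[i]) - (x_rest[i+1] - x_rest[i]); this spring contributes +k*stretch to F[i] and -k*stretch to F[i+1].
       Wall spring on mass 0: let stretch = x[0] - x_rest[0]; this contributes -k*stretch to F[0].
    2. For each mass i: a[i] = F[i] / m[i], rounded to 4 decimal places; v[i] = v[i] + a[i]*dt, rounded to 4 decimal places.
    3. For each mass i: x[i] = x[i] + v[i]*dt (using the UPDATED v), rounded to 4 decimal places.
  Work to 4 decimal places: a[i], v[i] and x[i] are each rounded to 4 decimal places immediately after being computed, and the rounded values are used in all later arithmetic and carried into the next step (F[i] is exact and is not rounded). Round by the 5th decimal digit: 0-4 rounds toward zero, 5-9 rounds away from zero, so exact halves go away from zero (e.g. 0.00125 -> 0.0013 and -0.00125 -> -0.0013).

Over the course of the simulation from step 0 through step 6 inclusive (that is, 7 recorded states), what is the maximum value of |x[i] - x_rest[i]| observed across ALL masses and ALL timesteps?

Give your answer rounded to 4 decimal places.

Step 0: x=[7.0000 10.0000 20.0000 22.0000] v=[0.0000 0.0000 0.0000 0.0000]
Step 1: x=[6.5000 10.4375 19.0000 22.5000] v=[-2.0000 1.7500 -4.0000 2.0000]
Step 2: x=[5.6797 11.1641 17.3672 23.3125] v=[-3.2813 2.9063 -6.5313 3.2500]
Step 3: x=[4.8350 11.9356 15.7022 24.1319] v=[-3.3790 3.0860 -6.6602 3.2774]
Step 4: x=[4.2735 12.4987 14.6200 24.6476] v=[-2.2462 2.2525 -4.3287 2.0626]
Step 5: x=[4.2059 12.6803 14.5261 24.6598] v=[-0.2704 0.7265 -0.3756 0.0488]
Step 6: x=[4.6719 12.4476 15.4682 24.1553] v=[1.8639 -0.9307 3.7684 -2.0181]
Max displacement = 3.4739

Answer: 3.4739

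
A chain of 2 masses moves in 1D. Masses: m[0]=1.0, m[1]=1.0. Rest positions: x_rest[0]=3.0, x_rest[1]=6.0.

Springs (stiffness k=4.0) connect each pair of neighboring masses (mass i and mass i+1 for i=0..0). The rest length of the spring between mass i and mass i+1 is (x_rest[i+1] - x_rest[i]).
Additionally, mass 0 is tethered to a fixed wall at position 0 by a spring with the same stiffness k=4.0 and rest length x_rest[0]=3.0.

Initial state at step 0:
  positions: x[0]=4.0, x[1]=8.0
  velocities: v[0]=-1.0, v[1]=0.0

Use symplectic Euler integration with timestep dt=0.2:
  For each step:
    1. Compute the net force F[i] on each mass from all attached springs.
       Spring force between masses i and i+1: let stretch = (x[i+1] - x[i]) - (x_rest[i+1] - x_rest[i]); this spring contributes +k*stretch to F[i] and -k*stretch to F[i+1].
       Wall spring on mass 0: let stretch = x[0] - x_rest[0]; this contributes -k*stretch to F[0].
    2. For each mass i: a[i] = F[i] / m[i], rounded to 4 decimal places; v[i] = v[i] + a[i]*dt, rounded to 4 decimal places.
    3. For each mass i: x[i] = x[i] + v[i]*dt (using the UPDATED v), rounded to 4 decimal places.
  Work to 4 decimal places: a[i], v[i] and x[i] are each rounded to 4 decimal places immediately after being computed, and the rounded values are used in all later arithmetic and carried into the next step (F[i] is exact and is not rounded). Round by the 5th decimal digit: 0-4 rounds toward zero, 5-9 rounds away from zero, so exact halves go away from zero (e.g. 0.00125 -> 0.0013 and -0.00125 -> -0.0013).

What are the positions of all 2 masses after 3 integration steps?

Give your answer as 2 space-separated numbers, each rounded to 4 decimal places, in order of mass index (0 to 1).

Step 0: x=[4.0000 8.0000] v=[-1.0000 0.0000]
Step 1: x=[3.8000 7.8400] v=[-1.0000 -0.8000]
Step 2: x=[3.6384 7.5136] v=[-0.8080 -1.6320]
Step 3: x=[3.5147 7.0472] v=[-0.6186 -2.3322]

Answer: 3.5147 7.0472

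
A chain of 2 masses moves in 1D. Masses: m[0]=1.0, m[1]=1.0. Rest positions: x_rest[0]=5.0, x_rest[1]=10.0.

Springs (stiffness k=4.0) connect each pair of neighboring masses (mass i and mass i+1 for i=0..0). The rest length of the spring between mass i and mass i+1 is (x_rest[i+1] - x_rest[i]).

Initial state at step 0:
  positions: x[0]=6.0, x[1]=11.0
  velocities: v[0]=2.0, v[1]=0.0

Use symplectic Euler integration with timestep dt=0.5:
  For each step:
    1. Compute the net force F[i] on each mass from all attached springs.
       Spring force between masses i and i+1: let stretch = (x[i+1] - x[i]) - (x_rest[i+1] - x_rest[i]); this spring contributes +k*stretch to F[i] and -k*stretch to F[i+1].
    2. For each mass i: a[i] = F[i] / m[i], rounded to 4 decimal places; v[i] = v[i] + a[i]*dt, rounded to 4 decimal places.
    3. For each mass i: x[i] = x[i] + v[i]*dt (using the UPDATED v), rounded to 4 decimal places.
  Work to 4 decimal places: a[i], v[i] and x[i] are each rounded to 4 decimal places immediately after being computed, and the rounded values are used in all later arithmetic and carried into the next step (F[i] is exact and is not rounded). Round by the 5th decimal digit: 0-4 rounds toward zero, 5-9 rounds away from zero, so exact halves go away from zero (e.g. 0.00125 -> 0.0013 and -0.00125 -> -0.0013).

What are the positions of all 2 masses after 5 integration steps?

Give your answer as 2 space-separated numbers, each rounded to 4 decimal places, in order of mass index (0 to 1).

Answer: 9.0000 13.0000

Derivation:
Step 0: x=[6.0000 11.0000] v=[2.0000 0.0000]
Step 1: x=[7.0000 11.0000] v=[2.0000 0.0000]
Step 2: x=[7.0000 12.0000] v=[0.0000 2.0000]
Step 3: x=[7.0000 13.0000] v=[0.0000 2.0000]
Step 4: x=[8.0000 13.0000] v=[2.0000 0.0000]
Step 5: x=[9.0000 13.0000] v=[2.0000 0.0000]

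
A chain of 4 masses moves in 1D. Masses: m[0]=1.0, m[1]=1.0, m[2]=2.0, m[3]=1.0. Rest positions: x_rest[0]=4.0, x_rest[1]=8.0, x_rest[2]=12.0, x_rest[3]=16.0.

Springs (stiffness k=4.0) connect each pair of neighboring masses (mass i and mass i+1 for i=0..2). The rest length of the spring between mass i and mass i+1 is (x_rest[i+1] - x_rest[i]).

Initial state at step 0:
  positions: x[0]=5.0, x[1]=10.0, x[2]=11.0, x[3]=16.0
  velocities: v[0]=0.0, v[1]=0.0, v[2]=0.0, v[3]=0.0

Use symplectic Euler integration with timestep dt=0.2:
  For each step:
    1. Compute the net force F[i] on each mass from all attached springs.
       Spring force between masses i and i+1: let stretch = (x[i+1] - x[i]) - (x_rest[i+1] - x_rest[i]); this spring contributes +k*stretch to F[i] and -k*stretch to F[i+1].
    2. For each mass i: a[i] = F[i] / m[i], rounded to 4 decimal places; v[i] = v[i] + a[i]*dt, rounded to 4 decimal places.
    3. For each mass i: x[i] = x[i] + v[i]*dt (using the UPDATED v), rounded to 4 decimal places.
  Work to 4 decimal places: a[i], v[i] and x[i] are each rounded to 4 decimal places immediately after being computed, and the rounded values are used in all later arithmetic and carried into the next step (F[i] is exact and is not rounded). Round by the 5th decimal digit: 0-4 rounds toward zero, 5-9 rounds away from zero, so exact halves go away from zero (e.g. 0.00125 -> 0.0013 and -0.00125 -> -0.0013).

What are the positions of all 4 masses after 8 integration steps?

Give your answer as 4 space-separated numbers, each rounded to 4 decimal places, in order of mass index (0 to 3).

Step 0: x=[5.0000 10.0000 11.0000 16.0000] v=[0.0000 0.0000 0.0000 0.0000]
Step 1: x=[5.1600 9.3600 11.3200 15.8400] v=[0.8000 -3.2000 1.6000 -0.8000]
Step 2: x=[5.3520 8.3616 11.8448 15.5968] v=[0.9600 -4.9920 2.6240 -1.2160]
Step 3: x=[5.3855 7.4390 12.3911 15.3933] v=[0.1677 -4.6131 2.7315 -1.0176]
Step 4: x=[5.1076 6.9802 12.7814 15.3494] v=[-1.3895 -2.2942 1.9515 -0.2194]
Step 5: x=[4.4893 7.1499 12.9130 15.5346] v=[-3.0914 0.8487 0.6582 0.9262]
Step 6: x=[3.6567 7.8160 12.7933 15.9404] v=[-4.1629 3.3307 -0.5984 2.0289]
Step 7: x=[2.8496 8.6130 12.5272 16.4826] v=[-4.0355 3.9851 -1.3305 2.7112]
Step 8: x=[2.3246 9.1141 12.2644 17.0320] v=[-2.6248 2.5057 -1.3140 2.7469]

Answer: 2.3246 9.1141 12.2644 17.0320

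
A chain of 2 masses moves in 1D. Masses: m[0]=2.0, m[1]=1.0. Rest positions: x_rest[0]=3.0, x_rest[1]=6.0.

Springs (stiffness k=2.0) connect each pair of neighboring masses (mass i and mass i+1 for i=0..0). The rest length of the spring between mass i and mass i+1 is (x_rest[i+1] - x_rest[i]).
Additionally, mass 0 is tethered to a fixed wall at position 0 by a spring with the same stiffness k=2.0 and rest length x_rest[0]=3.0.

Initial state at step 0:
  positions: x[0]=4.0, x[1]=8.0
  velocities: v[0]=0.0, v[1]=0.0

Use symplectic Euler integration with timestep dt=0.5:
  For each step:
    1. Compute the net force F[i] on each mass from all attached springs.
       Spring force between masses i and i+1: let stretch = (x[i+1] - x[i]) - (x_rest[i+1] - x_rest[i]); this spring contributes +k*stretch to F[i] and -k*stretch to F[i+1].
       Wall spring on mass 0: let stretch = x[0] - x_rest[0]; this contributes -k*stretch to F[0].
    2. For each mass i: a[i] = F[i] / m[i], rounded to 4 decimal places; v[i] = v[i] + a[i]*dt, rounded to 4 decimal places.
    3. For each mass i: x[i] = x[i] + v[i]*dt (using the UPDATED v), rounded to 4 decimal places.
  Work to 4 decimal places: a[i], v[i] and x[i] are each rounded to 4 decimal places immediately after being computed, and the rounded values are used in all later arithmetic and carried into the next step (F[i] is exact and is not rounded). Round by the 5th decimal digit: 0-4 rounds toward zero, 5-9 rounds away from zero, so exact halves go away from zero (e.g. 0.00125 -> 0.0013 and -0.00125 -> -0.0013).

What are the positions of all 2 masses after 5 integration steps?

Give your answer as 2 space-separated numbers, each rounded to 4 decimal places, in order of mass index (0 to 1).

Step 0: x=[4.0000 8.0000] v=[0.0000 0.0000]
Step 1: x=[4.0000 7.5000] v=[0.0000 -1.0000]
Step 2: x=[3.8750 6.7500] v=[-0.2500 -1.5000]
Step 3: x=[3.5000 6.0625] v=[-0.7500 -1.3750]
Step 4: x=[2.8906 5.5938] v=[-1.2188 -0.9375]
Step 5: x=[2.2344 5.2735] v=[-1.3125 -0.6407]

Answer: 2.2344 5.2735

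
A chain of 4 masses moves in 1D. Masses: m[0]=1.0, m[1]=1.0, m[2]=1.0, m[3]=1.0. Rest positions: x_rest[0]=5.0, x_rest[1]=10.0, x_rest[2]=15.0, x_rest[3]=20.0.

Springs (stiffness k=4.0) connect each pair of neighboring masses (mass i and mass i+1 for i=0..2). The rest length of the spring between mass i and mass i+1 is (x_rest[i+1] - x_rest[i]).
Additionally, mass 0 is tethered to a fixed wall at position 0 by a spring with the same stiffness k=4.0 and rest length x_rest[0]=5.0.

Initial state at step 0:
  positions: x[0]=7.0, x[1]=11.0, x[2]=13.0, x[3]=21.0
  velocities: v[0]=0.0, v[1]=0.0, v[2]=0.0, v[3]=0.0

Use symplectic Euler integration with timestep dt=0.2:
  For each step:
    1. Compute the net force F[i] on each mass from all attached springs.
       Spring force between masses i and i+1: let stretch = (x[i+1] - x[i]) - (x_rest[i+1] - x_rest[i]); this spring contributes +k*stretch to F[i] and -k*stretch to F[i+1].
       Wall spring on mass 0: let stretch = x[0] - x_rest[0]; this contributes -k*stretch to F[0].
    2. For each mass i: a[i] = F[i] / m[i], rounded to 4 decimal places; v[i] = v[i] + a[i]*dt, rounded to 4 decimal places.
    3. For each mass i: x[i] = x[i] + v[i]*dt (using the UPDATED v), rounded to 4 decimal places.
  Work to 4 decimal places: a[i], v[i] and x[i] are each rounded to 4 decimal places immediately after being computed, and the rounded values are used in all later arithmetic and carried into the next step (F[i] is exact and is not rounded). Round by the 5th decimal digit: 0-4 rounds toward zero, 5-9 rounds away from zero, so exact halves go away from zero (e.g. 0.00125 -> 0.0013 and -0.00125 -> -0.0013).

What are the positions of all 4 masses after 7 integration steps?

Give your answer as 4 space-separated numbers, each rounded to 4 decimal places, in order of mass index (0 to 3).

Answer: 3.8147 10.1682 14.5335 21.0091

Derivation:
Step 0: x=[7.0000 11.0000 13.0000 21.0000] v=[0.0000 0.0000 0.0000 0.0000]
Step 1: x=[6.5200 10.6800 13.9600 20.5200] v=[-2.4000 -1.6000 4.8000 -2.4000]
Step 2: x=[5.6624 10.2192 15.4448 19.7904] v=[-4.2880 -2.3040 7.4240 -3.6480]
Step 3: x=[4.6279 9.8654 16.7888 19.1655] v=[-5.1725 -1.7690 6.7200 -3.1245]
Step 4: x=[3.6909 9.7813 17.4053 18.9603] v=[-4.6848 -0.4203 3.0826 -1.0259]
Step 5: x=[3.1379 9.9426 17.0508 19.3063] v=[-2.7652 0.8066 -1.7726 1.7301]
Step 6: x=[3.1715 10.1525 15.9198 20.0914] v=[0.1682 1.0494 -5.6548 3.9257]
Step 7: x=[3.8147 10.1682 14.5335 21.0091] v=[3.2158 0.0784 -6.9314 4.5884]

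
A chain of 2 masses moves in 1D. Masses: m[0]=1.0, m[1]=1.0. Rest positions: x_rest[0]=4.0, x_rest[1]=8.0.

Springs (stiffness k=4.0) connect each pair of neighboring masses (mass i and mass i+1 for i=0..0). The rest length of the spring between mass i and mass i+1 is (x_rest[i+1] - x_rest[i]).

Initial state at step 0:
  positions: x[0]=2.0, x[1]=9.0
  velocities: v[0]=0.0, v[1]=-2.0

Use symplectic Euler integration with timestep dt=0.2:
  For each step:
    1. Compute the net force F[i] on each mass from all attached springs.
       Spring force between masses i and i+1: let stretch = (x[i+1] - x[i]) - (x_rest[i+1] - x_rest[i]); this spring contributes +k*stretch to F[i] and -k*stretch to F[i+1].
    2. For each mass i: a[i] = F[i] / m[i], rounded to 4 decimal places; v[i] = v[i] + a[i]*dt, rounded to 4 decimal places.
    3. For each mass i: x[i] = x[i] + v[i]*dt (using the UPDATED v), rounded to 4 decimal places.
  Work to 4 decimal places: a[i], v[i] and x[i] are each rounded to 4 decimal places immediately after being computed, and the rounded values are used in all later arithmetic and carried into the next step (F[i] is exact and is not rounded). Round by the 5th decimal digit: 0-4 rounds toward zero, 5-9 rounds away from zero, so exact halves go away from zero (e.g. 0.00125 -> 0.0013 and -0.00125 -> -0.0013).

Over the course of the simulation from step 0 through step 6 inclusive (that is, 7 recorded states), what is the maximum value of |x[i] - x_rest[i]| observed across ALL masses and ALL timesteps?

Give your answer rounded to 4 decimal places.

Step 0: x=[2.0000 9.0000] v=[0.0000 -2.0000]
Step 1: x=[2.4800 8.1200] v=[2.4000 -4.4000]
Step 2: x=[3.2224 6.9776] v=[3.7120 -5.7120]
Step 3: x=[3.9256 5.8744] v=[3.5162 -5.5162]
Step 4: x=[4.3006 5.0994] v=[1.8752 -3.8752]
Step 5: x=[4.1634 4.8366] v=[-0.6858 -1.3142]
Step 6: x=[3.4940 5.1060] v=[-3.3472 1.3472]
Max displacement = 3.1634

Answer: 3.1634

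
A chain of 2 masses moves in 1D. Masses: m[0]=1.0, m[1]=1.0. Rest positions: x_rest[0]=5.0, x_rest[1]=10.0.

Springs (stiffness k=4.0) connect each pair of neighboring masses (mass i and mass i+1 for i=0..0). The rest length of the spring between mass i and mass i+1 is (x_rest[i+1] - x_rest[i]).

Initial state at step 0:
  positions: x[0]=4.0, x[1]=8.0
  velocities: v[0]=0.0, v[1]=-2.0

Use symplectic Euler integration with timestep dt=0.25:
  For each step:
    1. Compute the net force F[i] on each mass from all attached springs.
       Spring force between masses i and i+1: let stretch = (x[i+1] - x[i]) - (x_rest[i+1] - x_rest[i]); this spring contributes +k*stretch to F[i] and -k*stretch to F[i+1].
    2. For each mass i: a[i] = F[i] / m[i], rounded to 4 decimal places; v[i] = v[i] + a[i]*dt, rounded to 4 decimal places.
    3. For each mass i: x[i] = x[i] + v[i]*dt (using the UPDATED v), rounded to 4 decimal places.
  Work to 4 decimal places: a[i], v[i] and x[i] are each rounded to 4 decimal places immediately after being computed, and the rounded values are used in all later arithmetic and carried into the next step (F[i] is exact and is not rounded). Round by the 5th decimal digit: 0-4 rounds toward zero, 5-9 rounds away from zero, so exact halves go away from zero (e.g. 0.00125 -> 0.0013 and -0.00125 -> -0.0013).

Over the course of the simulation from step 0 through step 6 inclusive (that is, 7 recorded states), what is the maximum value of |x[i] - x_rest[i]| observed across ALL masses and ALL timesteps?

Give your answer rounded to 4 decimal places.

Step 0: x=[4.0000 8.0000] v=[0.0000 -2.0000]
Step 1: x=[3.7500 7.7500] v=[-1.0000 -1.0000]
Step 2: x=[3.2500 7.7500] v=[-2.0000 0.0000]
Step 3: x=[2.6250 7.8750] v=[-2.5000 0.5000]
Step 4: x=[2.0625 7.9375] v=[-2.2500 0.2500]
Step 5: x=[1.7188 7.7813] v=[-1.3750 -0.6250]
Step 6: x=[1.6407 7.3594] v=[-0.3125 -1.6875]
Max displacement = 3.3593

Answer: 3.3593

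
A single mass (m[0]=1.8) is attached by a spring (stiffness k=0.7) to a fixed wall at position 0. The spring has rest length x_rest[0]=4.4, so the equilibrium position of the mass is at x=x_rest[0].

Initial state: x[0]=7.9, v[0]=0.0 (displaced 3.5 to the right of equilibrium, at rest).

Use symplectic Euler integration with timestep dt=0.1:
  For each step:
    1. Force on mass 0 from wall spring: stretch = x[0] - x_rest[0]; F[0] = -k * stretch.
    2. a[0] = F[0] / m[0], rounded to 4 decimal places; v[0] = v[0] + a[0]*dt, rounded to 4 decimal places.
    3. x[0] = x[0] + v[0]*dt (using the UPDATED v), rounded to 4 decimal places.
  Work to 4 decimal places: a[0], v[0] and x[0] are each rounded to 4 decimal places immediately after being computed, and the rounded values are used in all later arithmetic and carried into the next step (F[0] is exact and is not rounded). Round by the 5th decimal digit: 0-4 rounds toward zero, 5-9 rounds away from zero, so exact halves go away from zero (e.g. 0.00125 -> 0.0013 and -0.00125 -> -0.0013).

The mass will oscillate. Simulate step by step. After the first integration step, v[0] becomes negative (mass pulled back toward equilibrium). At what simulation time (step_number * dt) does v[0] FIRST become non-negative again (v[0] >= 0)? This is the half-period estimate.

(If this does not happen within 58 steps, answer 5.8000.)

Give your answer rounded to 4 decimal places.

Step 0: x=[7.9000] v=[0.0000]
Step 1: x=[7.8864] v=[-0.1361]
Step 2: x=[7.8592] v=[-0.2717]
Step 3: x=[7.8186] v=[-0.4062]
Step 4: x=[7.7647] v=[-0.5392]
Step 5: x=[7.6977] v=[-0.6701]
Step 6: x=[7.6179] v=[-0.7983]
Step 7: x=[7.5256] v=[-0.9234]
Step 8: x=[7.4211] v=[-1.0450]
Step 9: x=[7.3049] v=[-1.1625]
Step 10: x=[7.1774] v=[-1.2755]
Step 11: x=[7.0391] v=[-1.3835]
Step 12: x=[6.8905] v=[-1.4861]
Step 13: x=[6.7322] v=[-1.5830]
Step 14: x=[6.5648] v=[-1.6737]
Step 15: x=[6.3890] v=[-1.7579]
Step 16: x=[6.2055] v=[-1.8353]
Step 17: x=[6.0150] v=[-1.9055]
Step 18: x=[5.8182] v=[-1.9683]
Step 19: x=[5.6159] v=[-2.0235]
Step 20: x=[5.4088] v=[-2.0708]
Step 21: x=[5.1978] v=[-2.1100]
Step 22: x=[4.9837] v=[-2.1410]
Step 23: x=[4.7673] v=[-2.1637]
Step 24: x=[4.5495] v=[-2.1780]
Step 25: x=[4.3311] v=[-2.1838]
Step 26: x=[4.1130] v=[-2.1811]
Step 27: x=[3.8960] v=[-2.1699]
Step 28: x=[3.6810] v=[-2.1503]
Step 29: x=[3.4688] v=[-2.1223]
Step 30: x=[3.2602] v=[-2.0861]
Step 31: x=[3.0560] v=[-2.0418]
Step 32: x=[2.8571] v=[-1.9895]
Step 33: x=[2.6642] v=[-1.9295]
Step 34: x=[2.4780] v=[-1.8620]
Step 35: x=[2.2993] v=[-1.7873]
Step 36: x=[2.1287] v=[-1.7056]
Step 37: x=[1.9670] v=[-1.6173]
Step 38: x=[1.8147] v=[-1.5227]
Step 39: x=[1.6725] v=[-1.4222]
Step 40: x=[1.5409] v=[-1.3161]
Step 41: x=[1.4204] v=[-1.2049]
Step 42: x=[1.3115] v=[-1.0890]
Step 43: x=[1.2146] v=[-0.9689]
Step 44: x=[1.1301] v=[-0.8450]
Step 45: x=[1.0583] v=[-0.7178]
Step 46: x=[0.9995] v=[-0.5878]
Step 47: x=[0.9539] v=[-0.4556]
Step 48: x=[0.9217] v=[-0.3216]
Step 49: x=[0.9031] v=[-0.1863]
Step 50: x=[0.8981] v=[-0.0503]
Step 51: x=[0.9067] v=[0.0859]
First v>=0 after going negative at step 51, time=5.1000

Answer: 5.1000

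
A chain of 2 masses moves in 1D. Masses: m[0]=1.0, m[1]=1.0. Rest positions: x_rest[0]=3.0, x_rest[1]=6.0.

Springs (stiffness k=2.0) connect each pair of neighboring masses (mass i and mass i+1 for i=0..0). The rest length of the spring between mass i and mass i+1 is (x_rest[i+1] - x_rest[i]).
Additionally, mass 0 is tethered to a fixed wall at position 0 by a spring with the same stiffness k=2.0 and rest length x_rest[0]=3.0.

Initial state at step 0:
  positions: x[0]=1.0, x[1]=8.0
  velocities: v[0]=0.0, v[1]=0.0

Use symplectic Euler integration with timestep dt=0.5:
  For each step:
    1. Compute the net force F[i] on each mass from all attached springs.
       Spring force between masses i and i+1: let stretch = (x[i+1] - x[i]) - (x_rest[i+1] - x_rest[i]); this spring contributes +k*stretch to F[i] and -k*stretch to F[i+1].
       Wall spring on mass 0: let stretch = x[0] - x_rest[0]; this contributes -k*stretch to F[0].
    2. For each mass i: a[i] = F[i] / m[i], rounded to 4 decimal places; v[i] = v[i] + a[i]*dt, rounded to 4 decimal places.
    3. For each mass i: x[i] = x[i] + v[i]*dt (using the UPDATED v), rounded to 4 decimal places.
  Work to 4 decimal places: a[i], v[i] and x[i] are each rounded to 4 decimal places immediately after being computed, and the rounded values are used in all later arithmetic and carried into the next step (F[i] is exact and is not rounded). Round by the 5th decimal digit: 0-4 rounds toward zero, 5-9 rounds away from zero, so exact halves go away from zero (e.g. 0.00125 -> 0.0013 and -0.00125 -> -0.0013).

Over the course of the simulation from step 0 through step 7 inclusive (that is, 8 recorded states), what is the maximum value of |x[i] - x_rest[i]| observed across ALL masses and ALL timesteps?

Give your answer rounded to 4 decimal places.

Answer: 3.0000

Derivation:
Step 0: x=[1.0000 8.0000] v=[0.0000 0.0000]
Step 1: x=[4.0000 6.0000] v=[6.0000 -4.0000]
Step 2: x=[6.0000 4.5000] v=[4.0000 -3.0000]
Step 3: x=[4.2500 5.2500] v=[-3.5000 1.5000]
Step 4: x=[0.8750 7.0000] v=[-6.7500 3.5000]
Step 5: x=[0.1250 7.1875] v=[-1.5000 0.3750]
Step 6: x=[2.8438 5.3438] v=[5.4375 -3.6875]
Step 7: x=[5.3907 3.7501] v=[5.0937 -3.1875]
Max displacement = 3.0000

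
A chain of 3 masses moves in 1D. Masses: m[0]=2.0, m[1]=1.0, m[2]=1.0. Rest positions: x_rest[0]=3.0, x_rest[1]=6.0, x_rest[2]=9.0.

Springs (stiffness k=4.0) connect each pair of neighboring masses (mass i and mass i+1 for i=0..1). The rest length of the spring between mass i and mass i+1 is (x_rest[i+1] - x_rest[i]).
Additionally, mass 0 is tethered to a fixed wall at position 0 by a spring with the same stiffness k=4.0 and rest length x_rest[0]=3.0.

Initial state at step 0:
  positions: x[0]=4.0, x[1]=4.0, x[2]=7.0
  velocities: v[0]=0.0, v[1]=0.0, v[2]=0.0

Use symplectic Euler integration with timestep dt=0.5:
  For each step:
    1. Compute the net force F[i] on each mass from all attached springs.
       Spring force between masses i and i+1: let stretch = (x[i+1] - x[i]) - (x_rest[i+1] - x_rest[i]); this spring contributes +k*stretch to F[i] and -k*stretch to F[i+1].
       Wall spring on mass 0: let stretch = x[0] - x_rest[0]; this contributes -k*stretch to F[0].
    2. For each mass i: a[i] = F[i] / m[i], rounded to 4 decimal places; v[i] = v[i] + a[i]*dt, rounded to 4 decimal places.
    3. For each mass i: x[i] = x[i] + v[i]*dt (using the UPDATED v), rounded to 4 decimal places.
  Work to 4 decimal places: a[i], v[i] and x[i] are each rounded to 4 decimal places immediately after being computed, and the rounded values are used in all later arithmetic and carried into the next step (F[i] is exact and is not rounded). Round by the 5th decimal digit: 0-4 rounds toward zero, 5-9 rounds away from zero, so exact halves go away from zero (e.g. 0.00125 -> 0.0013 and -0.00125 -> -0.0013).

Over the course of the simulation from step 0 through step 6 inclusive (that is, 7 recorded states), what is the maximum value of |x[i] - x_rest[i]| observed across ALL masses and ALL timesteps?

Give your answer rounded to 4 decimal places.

Answer: 2.3750

Derivation:
Step 0: x=[4.0000 4.0000 7.0000] v=[0.0000 0.0000 0.0000]
Step 1: x=[2.0000 7.0000 7.0000] v=[-4.0000 6.0000 0.0000]
Step 2: x=[1.5000 5.0000 10.0000] v=[-1.0000 -4.0000 6.0000]
Step 3: x=[2.0000 4.5000 11.0000] v=[1.0000 -1.0000 2.0000]
Step 4: x=[2.7500 8.0000 8.5000] v=[1.5000 7.0000 -5.0000]
Step 5: x=[4.7500 6.7500 8.5000] v=[4.0000 -2.5000 0.0000]
Step 6: x=[5.3750 5.2500 9.7500] v=[1.2500 -3.0000 2.5000]
Max displacement = 2.3750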